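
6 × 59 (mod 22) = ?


6 × 59 = 354
354 mod 22 = 2


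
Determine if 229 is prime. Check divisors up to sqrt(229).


Check divisors up to sqrt(229) = 15.1327
No divisors found.
229 is prime.

Yes, 229 is prime


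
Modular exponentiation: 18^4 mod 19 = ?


18^1 mod 19 = 18
18^2 mod 19 = 1
18^3 mod 19 = 18
18^4 mod 19 = 1


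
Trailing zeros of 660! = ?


floor(660/5) = 132
floor(660/25) = 26
floor(660/125) = 5
floor(660/625) = 1
Total = 164

164 trailing zeros


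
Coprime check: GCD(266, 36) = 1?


Euclidean algorithm:
266 = 7 * 36 + 14
36 = 2 * 14 + 8
14 = 1 * 8 + 6
8 = 1 * 6 + 2
6 = 3 * 2 + 0
GCD(266, 36) = 2

No, not coprime (GCD = 2)


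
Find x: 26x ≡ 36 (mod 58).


GCD(26, 58) = 2 divides 36
Divide: 13x ≡ 18 (mod 29)
x ≡ 17 (mod 29)


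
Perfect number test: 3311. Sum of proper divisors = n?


Proper divisors of 3311: 1, 7, 11, 43, 77, 301, 473
Sum = 1 + 7 + 11 + 43 + 77 + 301 + 473 = 913

No, 3311 is not perfect (913 ≠ 3311)


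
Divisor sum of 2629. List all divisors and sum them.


Divisors of 2629: 1, 11, 239, 2629
Sum = 1 + 11 + 239 + 2629 = 2880

σ(2629) = 2880


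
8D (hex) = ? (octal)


8D (base 16) = 141 (decimal)
141 (decimal) = 215 (base 8)


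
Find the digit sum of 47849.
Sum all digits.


4 + 7 + 8 + 4 + 9 = 32


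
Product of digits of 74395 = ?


7 × 4 × 3 × 9 × 5 = 3780


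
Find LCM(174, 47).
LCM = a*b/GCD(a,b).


GCD(174, 47) = 1
LCM = 174*47/1 = 8178/1 = 8178

LCM = 8178


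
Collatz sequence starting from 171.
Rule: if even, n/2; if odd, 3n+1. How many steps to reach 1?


171 → 514 → 257 → 772 → 386 → 193 → 580 → 290 → 145 → 436 → 218 → 109 → 328 → 164 → 82 → 41 → 124 → 62 → 31 → 94 → 47 → 142 → 71 → 214 → 107 → 322 → 161 → 484 → 242 → 121 → 364 → 182 → 91 → 274 → 137 → 412 → 206 → 103 → 310 → 155 → 466 → 233 → 700 → 350 → 175 → 526 → 263 → 790 → 395 → 1186 → 593 → 1780 → 890 → 445 → 1336 → 668 → 334 → 167 → 502 → 251 → 754 → 377 → 1132 → 566 → 283 → 850 → 425 → 1276 → 638 → 319 → 958 → 479 → 1438 → 719 → 2158 → 1079 → 3238 → 1619 → 4858 → 2429 → 7288 → 3644 → 1822 → 911 → 2734 → 1367 → 4102 → 2051 → 6154 → 3077 → 9232 → 4616 → 2308 → 1154 → 577 → 1732 → 866 → 433 → 1300 → 650 → 325 → 976 → 488 → 244 → 122 → 61 → 184 → 92 → 46 → 23 → 70 → 35 → 106 → 53 → 160 → 80 → 40 → 20 → 10 → 5 → 16 → 8 → 4 → 2 → 1
Total steps = 124

124 steps


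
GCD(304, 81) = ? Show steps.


304 = 3 * 81 + 61
81 = 1 * 61 + 20
61 = 3 * 20 + 1
20 = 20 * 1 + 0
GCD = 1


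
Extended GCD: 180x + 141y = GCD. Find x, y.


Tabular extended Euclidean (each row: r = 180*s + 141*t):
r=180, s=1, t=0
r=141, s=0, t=1
q=1: r=39, s=1, t=-1   [180*(1) + 141*(-1) = 39]
q=3: r=24, s=-3, t=4   [180*(-3) + 141*(4) = 24]
q=1: r=15, s=4, t=-5   [180*(4) + 141*(-5) = 15]
q=1: r=9, s=-7, t=9   [180*(-7) + 141*(9) = 9]
q=1: r=6, s=11, t=-14   [180*(11) + 141*(-14) = 6]
q=1: r=3, s=-18, t=23   [180*(-18) + 141*(23) = 3]
q=2: r=0, s=47, t=-60   [180*(47) + 141*(-60) = 0]
GCD = 3; from the row with r=3: x=-18, y=23
Check: 180*(-18) + 141*(23) = -3240 + 3243 = 3

GCD = 3, x = -18, y = 23


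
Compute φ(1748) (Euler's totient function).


1748 = 2^2 × 19 × 23
Prime factors: 2, 19, 23
φ(1748) = 1748 × (1-1/2) × (1-1/19) × (1-1/23)
= 1748 × 1/2 × 18/19 × 22/23 = 792

φ(1748) = 792


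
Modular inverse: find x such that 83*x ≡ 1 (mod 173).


Use the extended Euclidean algorithm on (173, 83); each row r = 173*s + 83*t:
r=173, s=1, t=0
r=83, s=0, t=1
q=2: r=7, s=1, t=-2   [173*(1) + 83*(-2) = 7]
q=11: r=6, s=-11, t=23   [173*(-11) + 83*(23) = 6]
q=1: r=1, s=12, t=-25   [173*(12) + 83*(-25) = 1]
q=6: r=0, s=-83, t=173   [173*(-83) + 83*(173) = 0]
GCD = 1 with t = -25, so 83*(-25) ≡ 1 (mod 173)
Inverse = -25 mod 173 = 148
Check: 83 * 148 = 12284 ≡ 1 (mod 173)

83^(-1) ≡ 148 (mod 173)


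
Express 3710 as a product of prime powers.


3710 / 2 = 1855
1855 / 5 = 371
371 / 7 = 53
53 / 53 = 1
3710 = 2 × 5 × 7 × 53


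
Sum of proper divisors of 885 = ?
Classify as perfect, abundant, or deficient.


Proper divisors: 1, 3, 5, 15, 59, 177, 295
Sum = 1 + 3 + 5 + 15 + 59 + 177 + 295 = 555
555 < 885 → deficient

s(885) = 555 (deficient)


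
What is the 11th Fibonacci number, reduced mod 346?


F(k) mod 346 for k=1..11:
1, 1, 2, 3, 5, 8, 13, 21, 34, 55, 89
F(11) mod 346 = 89


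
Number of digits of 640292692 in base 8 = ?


640292692 in base 8 = 4612413524
Number of digits = 10

10 digits (base 8)


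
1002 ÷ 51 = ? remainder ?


1002 = 51 * 19 + 33
Check: 969 + 33 = 1002

q = 19, r = 33


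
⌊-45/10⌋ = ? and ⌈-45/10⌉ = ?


-45/10 = -4.5000
floor = -5
ceil = -4

floor = -5, ceil = -4


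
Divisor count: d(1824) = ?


1824 = 2^5 × 3^1 × 19^1
d(1824) = (5+1) × (1+1) × (1+1) = 24

24 divisors


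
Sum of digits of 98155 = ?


9 + 8 + 1 + 5 + 5 = 28


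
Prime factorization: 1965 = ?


1965 / 3 = 655
655 / 5 = 131
131 / 131 = 1
1965 = 3 × 5 × 131


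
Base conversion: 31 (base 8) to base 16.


31 (base 8) = 25 (decimal)
25 (decimal) = 19 (base 16)


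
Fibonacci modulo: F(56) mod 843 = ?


F(k) mod 843 for k=1..56:
1, 1, 2, 3, 5, 8, 13, 21, 34, 55, 89, 144, 233, 377, 610, 144, 754, 55, 809, 21, 830, 8, 838, 3, 841, 1, 842, 0, 842, 842, 841, 840, 838, 835, 830, 822, 809, 788, 754, 699, 610, 466, 233, 699, 89, 788, 34, 822, 13, 835, 5, 840, 2, 842, 1, 0
F(56) mod 843 = 0


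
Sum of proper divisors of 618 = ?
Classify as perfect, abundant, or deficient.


Proper divisors: 1, 2, 3, 6, 103, 206, 309
Sum = 1 + 2 + 3 + 6 + 103 + 206 + 309 = 630
630 > 618 → abundant

s(618) = 630 (abundant)


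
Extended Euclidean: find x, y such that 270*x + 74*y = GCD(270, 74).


Tabular extended Euclidean (each row: r = 270*s + 74*t):
r=270, s=1, t=0
r=74, s=0, t=1
q=3: r=48, s=1, t=-3   [270*(1) + 74*(-3) = 48]
q=1: r=26, s=-1, t=4   [270*(-1) + 74*(4) = 26]
q=1: r=22, s=2, t=-7   [270*(2) + 74*(-7) = 22]
q=1: r=4, s=-3, t=11   [270*(-3) + 74*(11) = 4]
q=5: r=2, s=17, t=-62   [270*(17) + 74*(-62) = 2]
q=2: r=0, s=-37, t=135   [270*(-37) + 74*(135) = 0]
GCD = 2; from the row with r=2: x=17, y=-62
Check: 270*(17) + 74*(-62) = 4590 - 4588 = 2

GCD = 2, x = 17, y = -62


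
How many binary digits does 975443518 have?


975443518 in base 2 = 111010001001000001011000111110
Number of digits = 30

30 digits (base 2)


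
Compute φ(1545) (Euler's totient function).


1545 = 3 × 5 × 103
Prime factors: 3, 5, 103
φ(1545) = 1545 × (1-1/3) × (1-1/5) × (1-1/103)
= 1545 × 2/3 × 4/5 × 102/103 = 816

φ(1545) = 816


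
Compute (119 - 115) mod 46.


119 - 115 = 4
4 mod 46 = 4


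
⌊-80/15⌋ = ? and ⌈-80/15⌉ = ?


-80/15 = -5.3333
floor = -6
ceil = -5

floor = -6, ceil = -5


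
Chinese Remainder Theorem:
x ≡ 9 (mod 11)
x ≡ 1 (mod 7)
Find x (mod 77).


M = 11*7 = 77
M1 = M/11 = 7, M2 = M/7 = 11
M1^(-1) mod 11 = 8, M2^(-1) mod 7 = 2
x = 9*7*8 + 1*11*2 = 526
526 mod 77 = 64
Check: 64 mod 11 = 9 ✓, 64 mod 7 = 1 ✓

x ≡ 64 (mod 77)


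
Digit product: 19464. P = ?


1 × 9 × 4 × 6 × 4 = 864


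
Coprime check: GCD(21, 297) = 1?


Euclidean algorithm:
297 = 14 * 21 + 3
21 = 7 * 3 + 0
GCD(21, 297) = 3

No, not coprime (GCD = 3)


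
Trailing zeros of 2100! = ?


floor(2100/5) = 420
floor(2100/25) = 84
floor(2100/125) = 16
floor(2100/625) = 3
Total = 523

523 trailing zeros


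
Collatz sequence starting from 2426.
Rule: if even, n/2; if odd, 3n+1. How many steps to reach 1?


2426 → 1213 → 3640 → 1820 → 910 → 455 → 1366 → 683 → 2050 → 1025 → 3076 → 1538 → 769 → 2308 → 1154 → 577 → 1732 → 866 → 433 → 1300 → 650 → 325 → 976 → 488 → 244 → 122 → 61 → 184 → 92 → 46 → 23 → 70 → 35 → 106 → 53 → 160 → 80 → 40 → 20 → 10 → 5 → 16 → 8 → 4 → 2 → 1
Total steps = 45

45 steps


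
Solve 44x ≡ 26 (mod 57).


GCD(44, 57) = 1, unique solution
a^(-1) mod 57 = 35
x = 35 * 26 mod 57 = 55

x ≡ 55 (mod 57)


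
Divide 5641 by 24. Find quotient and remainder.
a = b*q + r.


5641 = 24 * 235 + 1
Check: 5640 + 1 = 5641

q = 235, r = 1


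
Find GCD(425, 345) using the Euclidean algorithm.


425 = 1 * 345 + 80
345 = 4 * 80 + 25
80 = 3 * 25 + 5
25 = 5 * 5 + 0
GCD = 5


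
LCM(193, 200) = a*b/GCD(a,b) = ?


GCD(193, 200) = 1
LCM = 193*200/1 = 38600/1 = 38600

LCM = 38600


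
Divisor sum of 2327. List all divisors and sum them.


Divisors of 2327: 1, 13, 179, 2327
Sum = 1 + 13 + 179 + 2327 = 2520

σ(2327) = 2520


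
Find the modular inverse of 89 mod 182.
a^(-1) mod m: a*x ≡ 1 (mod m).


Use the extended Euclidean algorithm on (182, 89); each row r = 182*s + 89*t:
r=182, s=1, t=0
r=89, s=0, t=1
q=2: r=4, s=1, t=-2   [182*(1) + 89*(-2) = 4]
q=22: r=1, s=-22, t=45   [182*(-22) + 89*(45) = 1]
q=4: r=0, s=89, t=-182   [182*(89) + 89*(-182) = 0]
GCD = 1 with t = 45, so 89*(45) ≡ 1 (mod 182)
Inverse = 45 mod 182 = 45
Check: 89 * 45 = 4005 ≡ 1 (mod 182)

89^(-1) ≡ 45 (mod 182)


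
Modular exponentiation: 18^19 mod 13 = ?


18^1 mod 13 = 5
18^2 mod 13 = 12
18^3 mod 13 = 8
18^4 mod 13 = 1
18^5 mod 13 = 5
18^6 mod 13 = 12
18^7 mod 13 = 8
18^8 mod 13 = 1
18^9 mod 13 = 5
18^10 mod 13 = 12
18^11 mod 13 = 8
18^12 mod 13 = 1
18^13 mod 13 = 5
18^14 mod 13 = 12
18^15 mod 13 = 8
18^16 mod 13 = 1
18^17 mod 13 = 5
18^18 mod 13 = 12
18^19 mod 13 = 8


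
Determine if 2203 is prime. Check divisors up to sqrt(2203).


Check divisors up to sqrt(2203) = 46.9361
No divisors found.
2203 is prime.

Yes, 2203 is prime


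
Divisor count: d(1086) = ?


1086 = 2^1 × 3^1 × 181^1
d(1086) = (1+1) × (1+1) × (1+1) = 8

8 divisors


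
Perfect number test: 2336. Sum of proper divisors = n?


Proper divisors of 2336: 1, 2, 4, 8, 16, 32, 73, 146, 292, 584, 1168
Sum = 1 + 2 + 4 + 8 + 16 + 32 + 73 + 146 + 292 + 584 + 1168 = 2326

No, 2336 is not perfect (2326 ≠ 2336)


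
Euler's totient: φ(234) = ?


234 = 2 × 3^2 × 13
Prime factors: 2, 3, 13
φ(234) = 234 × (1-1/2) × (1-1/3) × (1-1/13)
= 234 × 1/2 × 2/3 × 12/13 = 72

φ(234) = 72


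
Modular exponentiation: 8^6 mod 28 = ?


8^1 mod 28 = 8
8^2 mod 28 = 8
8^3 mod 28 = 8
8^4 mod 28 = 8
8^5 mod 28 = 8
8^6 mod 28 = 8


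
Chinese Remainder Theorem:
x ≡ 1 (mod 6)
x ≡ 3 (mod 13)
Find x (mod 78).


M = 6*13 = 78
M1 = M/6 = 13, M2 = M/13 = 6
M1^(-1) mod 6 = 1, M2^(-1) mod 13 = 11
x = 1*13*1 + 3*6*11 = 211
211 mod 78 = 55
Check: 55 mod 6 = 1 ✓, 55 mod 13 = 3 ✓

x ≡ 55 (mod 78)


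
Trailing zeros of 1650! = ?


floor(1650/5) = 330
floor(1650/25) = 66
floor(1650/125) = 13
floor(1650/625) = 2
Total = 411

411 trailing zeros


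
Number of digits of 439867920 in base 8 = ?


439867920 in base 8 = 3215755020
Number of digits = 10

10 digits (base 8)


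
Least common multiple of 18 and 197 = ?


GCD(18, 197) = 1
LCM = 18*197/1 = 3546/1 = 3546

LCM = 3546


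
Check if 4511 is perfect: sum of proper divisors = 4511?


Proper divisors of 4511: 1, 13, 347
Sum = 1 + 13 + 347 = 361

No, 4511 is not perfect (361 ≠ 4511)


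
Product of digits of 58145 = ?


5 × 8 × 1 × 4 × 5 = 800


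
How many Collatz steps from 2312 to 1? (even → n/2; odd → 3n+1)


2312 → 1156 → 578 → 289 → 868 → 434 → 217 → 652 → 326 → 163 → 490 → 245 → 736 → 368 → 184 → 92 → 46 → 23 → 70 → 35 → 106 → 53 → 160 → 80 → 40 → 20 → 10 → 5 → 16 → 8 → 4 → 2 → 1
Total steps = 32

32 steps


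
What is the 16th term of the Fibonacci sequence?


Sequence: 1, 1, 2, 3, 5, 8, 13, 21, 34, 55, 89, 144, 233, 377, 610, 987
F(16) = 987


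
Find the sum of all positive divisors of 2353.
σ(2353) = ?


Divisors of 2353: 1, 13, 181, 2353
Sum = 1 + 13 + 181 + 2353 = 2548

σ(2353) = 2548


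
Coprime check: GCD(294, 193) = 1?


Euclidean algorithm:
294 = 1 * 193 + 101
193 = 1 * 101 + 92
101 = 1 * 92 + 9
92 = 10 * 9 + 2
9 = 4 * 2 + 1
2 = 2 * 1 + 0
GCD(294, 193) = 1

Yes, coprime (GCD = 1)


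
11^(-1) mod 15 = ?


Use the extended Euclidean algorithm on (15, 11); each row r = 15*s + 11*t:
r=15, s=1, t=0
r=11, s=0, t=1
q=1: r=4, s=1, t=-1   [15*(1) + 11*(-1) = 4]
q=2: r=3, s=-2, t=3   [15*(-2) + 11*(3) = 3]
q=1: r=1, s=3, t=-4   [15*(3) + 11*(-4) = 1]
q=3: r=0, s=-11, t=15   [15*(-11) + 11*(15) = 0]
GCD = 1 with t = -4, so 11*(-4) ≡ 1 (mod 15)
Inverse = -4 mod 15 = 11
Check: 11 * 11 = 121 ≡ 1 (mod 15)

11^(-1) ≡ 11 (mod 15)


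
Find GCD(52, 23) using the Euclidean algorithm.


52 = 2 * 23 + 6
23 = 3 * 6 + 5
6 = 1 * 5 + 1
5 = 5 * 1 + 0
GCD = 1


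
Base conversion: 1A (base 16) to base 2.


1A (base 16) = 26 (decimal)
26 (decimal) = 11010 (base 2)


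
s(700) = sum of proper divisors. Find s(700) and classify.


Proper divisors: 1, 2, 4, 5, 7, 10, 14, 20, 25, 28, 35, 50, 70, 100, 140, 175, 350
Sum = 1 + 2 + 4 + 5 + 7 + 10 + 14 + 20 + 25 + 28 + 35 + 50 + 70 + 100 + 140 + 175 + 350 = 1036
1036 > 700 → abundant

s(700) = 1036 (abundant)


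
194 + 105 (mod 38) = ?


194 + 105 = 299
299 mod 38 = 33


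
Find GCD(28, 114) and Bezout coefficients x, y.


Tabular extended Euclidean (each row: r = 28*s + 114*t):
r=28, s=1, t=0
r=114, s=0, t=1
q=0: r=28, s=1, t=0   [28*(1) + 114*(0) = 28]
q=4: r=2, s=-4, t=1   [28*(-4) + 114*(1) = 2]
q=14: r=0, s=57, t=-14   [28*(57) + 114*(-14) = 0]
GCD = 2; from the row with r=2: x=-4, y=1
Check: 28*(-4) + 114*(1) = -112 + 114 = 2

GCD = 2, x = -4, y = 1


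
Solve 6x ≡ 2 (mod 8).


GCD(6, 8) = 2 divides 2
Divide: 3x ≡ 1 (mod 4)
x ≡ 3 (mod 4)


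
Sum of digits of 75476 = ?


7 + 5 + 4 + 7 + 6 = 29


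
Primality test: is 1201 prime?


Check divisors up to sqrt(1201) = 34.6554
No divisors found.
1201 is prime.

Yes, 1201 is prime


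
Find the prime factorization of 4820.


4820 / 2 = 2410
2410 / 2 = 1205
1205 / 5 = 241
241 / 241 = 1
4820 = 2^2 × 5 × 241


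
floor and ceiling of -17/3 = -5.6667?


-17/3 = -5.6667
floor = -6
ceil = -5

floor = -6, ceil = -5


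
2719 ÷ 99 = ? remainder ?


2719 = 99 * 27 + 46
Check: 2673 + 46 = 2719

q = 27, r = 46


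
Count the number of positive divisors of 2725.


2725 = 5^2 × 109^1
d(2725) = (2+1) × (1+1) = 6

6 divisors


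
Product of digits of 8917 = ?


8 × 9 × 1 × 7 = 504


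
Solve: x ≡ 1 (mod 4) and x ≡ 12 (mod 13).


M = 4*13 = 52
M1 = M/4 = 13, M2 = M/13 = 4
M1^(-1) mod 4 = 1, M2^(-1) mod 13 = 10
x = 1*13*1 + 12*4*10 = 493
493 mod 52 = 25
Check: 25 mod 4 = 1 ✓, 25 mod 13 = 12 ✓

x ≡ 25 (mod 52)


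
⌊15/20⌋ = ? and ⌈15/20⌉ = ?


15/20 = 0.7500
floor = 0
ceil = 1

floor = 0, ceil = 1


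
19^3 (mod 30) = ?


19^1 mod 30 = 19
19^2 mod 30 = 1
19^3 mod 30 = 19


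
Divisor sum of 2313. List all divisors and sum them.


Divisors of 2313: 1, 3, 9, 257, 771, 2313
Sum = 1 + 3 + 9 + 257 + 771 + 2313 = 3354

σ(2313) = 3354


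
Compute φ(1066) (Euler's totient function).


1066 = 2 × 13 × 41
Prime factors: 2, 13, 41
φ(1066) = 1066 × (1-1/2) × (1-1/13) × (1-1/41)
= 1066 × 1/2 × 12/13 × 40/41 = 480

φ(1066) = 480


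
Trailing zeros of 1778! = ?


floor(1778/5) = 355
floor(1778/25) = 71
floor(1778/125) = 14
floor(1778/625) = 2
Total = 442

442 trailing zeros


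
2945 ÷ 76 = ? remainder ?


2945 = 76 * 38 + 57
Check: 2888 + 57 = 2945

q = 38, r = 57


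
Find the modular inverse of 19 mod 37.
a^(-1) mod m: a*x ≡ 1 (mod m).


Use the extended Euclidean algorithm on (37, 19); each row r = 37*s + 19*t:
r=37, s=1, t=0
r=19, s=0, t=1
q=1: r=18, s=1, t=-1   [37*(1) + 19*(-1) = 18]
q=1: r=1, s=-1, t=2   [37*(-1) + 19*(2) = 1]
q=18: r=0, s=19, t=-37   [37*(19) + 19*(-37) = 0]
GCD = 1 with t = 2, so 19*(2) ≡ 1 (mod 37)
Inverse = 2 mod 37 = 2
Check: 19 * 2 = 38 ≡ 1 (mod 37)

19^(-1) ≡ 2 (mod 37)


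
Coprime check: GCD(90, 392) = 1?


Euclidean algorithm:
392 = 4 * 90 + 32
90 = 2 * 32 + 26
32 = 1 * 26 + 6
26 = 4 * 6 + 2
6 = 3 * 2 + 0
GCD(90, 392) = 2

No, not coprime (GCD = 2)


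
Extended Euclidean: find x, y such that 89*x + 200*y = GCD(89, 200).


Tabular extended Euclidean (each row: r = 89*s + 200*t):
r=89, s=1, t=0
r=200, s=0, t=1
q=0: r=89, s=1, t=0   [89*(1) + 200*(0) = 89]
q=2: r=22, s=-2, t=1   [89*(-2) + 200*(1) = 22]
q=4: r=1, s=9, t=-4   [89*(9) + 200*(-4) = 1]
q=22: r=0, s=-200, t=89   [89*(-200) + 200*(89) = 0]
GCD = 1; from the row with r=1: x=9, y=-4
Check: 89*(9) + 200*(-4) = 801 - 800 = 1

GCD = 1, x = 9, y = -4


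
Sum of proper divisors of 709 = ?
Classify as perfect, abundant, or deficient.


Proper divisors: 1
Sum = 1 = 1
1 < 709 → deficient

s(709) = 1 (deficient)


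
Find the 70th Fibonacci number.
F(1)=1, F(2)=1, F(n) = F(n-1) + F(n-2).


Sequence: 1, 1, 2, 3, 5, 8, 13, 21, 34, 55, 89, 144, 233, 377, 610, 987, 1597, 2584, 4181, 6765, 10946, 17711, 28657, 46368, 75025, 121393, 196418, 317811, 514229, 832040, 1346269, 2178309, 3524578, 5702887, 9227465, 14930352, 24157817, 39088169, 63245986, 102334155, 165580141, 267914296, 433494437, 701408733, 1134903170, 1836311903, 2971215073, 4807526976, 7778742049, 12586269025, 20365011074, 32951280099, 53316291173, 86267571272, 139583862445, 225851433717, 365435296162, 591286729879, 956722026041, 1548008755920, 2504730781961, 4052739537881, 6557470319842, 10610209857723, 17167680177565, 27777890035288, 44945570212853, 72723460248141, 117669030460994, 190392490709135
F(70) = 190392490709135


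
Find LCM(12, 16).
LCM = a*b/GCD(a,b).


GCD(12, 16) = 4
LCM = 12*16/4 = 192/4 = 48

LCM = 48


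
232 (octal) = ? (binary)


232 (base 8) = 154 (decimal)
154 (decimal) = 10011010 (base 2)


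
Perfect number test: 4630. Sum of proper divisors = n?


Proper divisors of 4630: 1, 2, 5, 10, 463, 926, 2315
Sum = 1 + 2 + 5 + 10 + 463 + 926 + 2315 = 3722

No, 4630 is not perfect (3722 ≠ 4630)


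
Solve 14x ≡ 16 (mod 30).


GCD(14, 30) = 2 divides 16
Divide: 7x ≡ 8 (mod 15)
x ≡ 14 (mod 15)


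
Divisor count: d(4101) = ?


4101 = 3^1 × 1367^1
d(4101) = (1+1) × (1+1) = 4

4 divisors


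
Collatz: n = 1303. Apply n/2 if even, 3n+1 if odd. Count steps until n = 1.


1303 → 3910 → 1955 → 5866 → 2933 → 8800 → 4400 → 2200 → 1100 → 550 → 275 → 826 → 413 → 1240 → 620 → 310 → 155 → 466 → 233 → 700 → 350 → 175 → 526 → 263 → 790 → 395 → 1186 → 593 → 1780 → 890 → 445 → 1336 → 668 → 334 → 167 → 502 → 251 → 754 → 377 → 1132 → 566 → 283 → 850 → 425 → 1276 → 638 → 319 → 958 → 479 → 1438 → 719 → 2158 → 1079 → 3238 → 1619 → 4858 → 2429 → 7288 → 3644 → 1822 → 911 → 2734 → 1367 → 4102 → 2051 → 6154 → 3077 → 9232 → 4616 → 2308 → 1154 → 577 → 1732 → 866 → 433 → 1300 → 650 → 325 → 976 → 488 → 244 → 122 → 61 → 184 → 92 → 46 → 23 → 70 → 35 → 106 → 53 → 160 → 80 → 40 → 20 → 10 → 5 → 16 → 8 → 4 → 2 → 1
Total steps = 101

101 steps


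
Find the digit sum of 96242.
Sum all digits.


9 + 6 + 2 + 4 + 2 = 23


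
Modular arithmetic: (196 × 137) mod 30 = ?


196 × 137 = 26852
26852 mod 30 = 2


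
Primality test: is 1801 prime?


Check divisors up to sqrt(1801) = 42.4382
No divisors found.
1801 is prime.

Yes, 1801 is prime


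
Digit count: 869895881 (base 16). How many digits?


869895881 in base 16 = 33D98EC9
Number of digits = 8

8 digits (base 16)


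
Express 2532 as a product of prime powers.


2532 / 2 = 1266
1266 / 2 = 633
633 / 3 = 211
211 / 211 = 1
2532 = 2^2 × 3 × 211


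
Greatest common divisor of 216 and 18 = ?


216 = 12 * 18 + 0
GCD = 18


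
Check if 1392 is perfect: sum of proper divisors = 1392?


Proper divisors of 1392: 1, 2, 3, 4, 6, 8, 12, 16, 24, 29, 48, 58, 87, 116, 174, 232, 348, 464, 696
Sum = 1 + 2 + 3 + 4 + 6 + 8 + 12 + 16 + 24 + 29 + 48 + 58 + 87 + 116 + 174 + 232 + 348 + 464 + 696 = 2328

No, 1392 is not perfect (2328 ≠ 1392)


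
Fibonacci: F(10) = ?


Sequence: 1, 1, 2, 3, 5, 8, 13, 21, 34, 55
F(10) = 55


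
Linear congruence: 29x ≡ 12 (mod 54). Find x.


GCD(29, 54) = 1, unique solution
a^(-1) mod 54 = 41
x = 41 * 12 mod 54 = 6

x ≡ 6 (mod 54)


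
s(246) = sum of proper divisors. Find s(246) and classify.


Proper divisors: 1, 2, 3, 6, 41, 82, 123
Sum = 1 + 2 + 3 + 6 + 41 + 82 + 123 = 258
258 > 246 → abundant

s(246) = 258 (abundant)


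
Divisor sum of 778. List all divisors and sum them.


Divisors of 778: 1, 2, 389, 778
Sum = 1 + 2 + 389 + 778 = 1170

σ(778) = 1170


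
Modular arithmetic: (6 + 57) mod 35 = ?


6 + 57 = 63
63 mod 35 = 28


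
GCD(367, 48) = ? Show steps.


367 = 7 * 48 + 31
48 = 1 * 31 + 17
31 = 1 * 17 + 14
17 = 1 * 14 + 3
14 = 4 * 3 + 2
3 = 1 * 2 + 1
2 = 2 * 1 + 0
GCD = 1


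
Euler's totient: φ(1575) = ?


1575 = 3^2 × 5^2 × 7
Prime factors: 3, 5, 7
φ(1575) = 1575 × (1-1/3) × (1-1/5) × (1-1/7)
= 1575 × 2/3 × 4/5 × 6/7 = 720

φ(1575) = 720


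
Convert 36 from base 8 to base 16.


36 (base 8) = 30 (decimal)
30 (decimal) = 1E (base 16)


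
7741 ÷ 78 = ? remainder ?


7741 = 78 * 99 + 19
Check: 7722 + 19 = 7741

q = 99, r = 19


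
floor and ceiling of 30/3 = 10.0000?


30/3 = 10.0000
floor = 10
ceil = 10

floor = 10, ceil = 10


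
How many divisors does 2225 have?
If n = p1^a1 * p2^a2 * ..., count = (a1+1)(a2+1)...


2225 = 5^2 × 89^1
d(2225) = (2+1) × (1+1) = 6

6 divisors


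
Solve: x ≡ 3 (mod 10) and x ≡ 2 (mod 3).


M = 10*3 = 30
M1 = M/10 = 3, M2 = M/3 = 10
M1^(-1) mod 10 = 7, M2^(-1) mod 3 = 1
x = 3*3*7 + 2*10*1 = 83
83 mod 30 = 23
Check: 23 mod 10 = 3 ✓, 23 mod 3 = 2 ✓

x ≡ 23 (mod 30)


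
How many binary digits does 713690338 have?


713690338 in base 2 = 101010100010100000110011100010
Number of digits = 30

30 digits (base 2)


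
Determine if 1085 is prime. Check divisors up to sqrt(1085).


1085 / 5 = 217 (exact division)
1085 is NOT prime.

No, 1085 is not prime


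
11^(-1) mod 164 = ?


Use the extended Euclidean algorithm on (164, 11); each row r = 164*s + 11*t:
r=164, s=1, t=0
r=11, s=0, t=1
q=14: r=10, s=1, t=-14   [164*(1) + 11*(-14) = 10]
q=1: r=1, s=-1, t=15   [164*(-1) + 11*(15) = 1]
q=10: r=0, s=11, t=-164   [164*(11) + 11*(-164) = 0]
GCD = 1 with t = 15, so 11*(15) ≡ 1 (mod 164)
Inverse = 15 mod 164 = 15
Check: 11 * 15 = 165 ≡ 1 (mod 164)

11^(-1) ≡ 15 (mod 164)


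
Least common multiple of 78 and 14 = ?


GCD(78, 14) = 2
LCM = 78*14/2 = 1092/2 = 546

LCM = 546


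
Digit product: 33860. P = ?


3 × 3 × 8 × 6 × 0 = 0


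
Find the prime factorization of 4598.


4598 / 2 = 2299
2299 / 11 = 209
209 / 11 = 19
19 / 19 = 1
4598 = 2 × 11^2 × 19


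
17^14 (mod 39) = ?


17^1 mod 39 = 17
17^2 mod 39 = 16
17^3 mod 39 = 38
17^4 mod 39 = 22
17^5 mod 39 = 23
17^6 mod 39 = 1
17^7 mod 39 = 17
17^8 mod 39 = 16
17^9 mod 39 = 38
17^10 mod 39 = 22
17^11 mod 39 = 23
17^12 mod 39 = 1
17^13 mod 39 = 17
17^14 mod 39 = 16


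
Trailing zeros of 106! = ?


floor(106/5) = 21
floor(106/25) = 4
Total = 25

25 trailing zeros


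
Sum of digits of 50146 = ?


5 + 0 + 1 + 4 + 6 = 16


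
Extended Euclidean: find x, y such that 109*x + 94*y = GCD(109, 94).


Tabular extended Euclidean (each row: r = 109*s + 94*t):
r=109, s=1, t=0
r=94, s=0, t=1
q=1: r=15, s=1, t=-1   [109*(1) + 94*(-1) = 15]
q=6: r=4, s=-6, t=7   [109*(-6) + 94*(7) = 4]
q=3: r=3, s=19, t=-22   [109*(19) + 94*(-22) = 3]
q=1: r=1, s=-25, t=29   [109*(-25) + 94*(29) = 1]
q=3: r=0, s=94, t=-109   [109*(94) + 94*(-109) = 0]
GCD = 1; from the row with r=1: x=-25, y=29
Check: 109*(-25) + 94*(29) = -2725 + 2726 = 1

GCD = 1, x = -25, y = 29


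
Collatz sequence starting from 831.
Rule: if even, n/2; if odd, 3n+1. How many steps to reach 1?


831 → 2494 → 1247 → 3742 → 1871 → 5614 → 2807 → 8422 → 4211 → 12634 → 6317 → 18952 → 9476 → 4738 → 2369 → 7108 → 3554 → 1777 → 5332 → 2666 → 1333 → 4000 → 2000 → 1000 → 500 → 250 → 125 → 376 → 188 → 94 → 47 → 142 → 71 → 214 → 107 → 322 → 161 → 484 → 242 → 121 → 364 → 182 → 91 → 274 → 137 → 412 → 206 → 103 → 310 → 155 → 466 → 233 → 700 → 350 → 175 → 526 → 263 → 790 → 395 → 1186 → 593 → 1780 → 890 → 445 → 1336 → 668 → 334 → 167 → 502 → 251 → 754 → 377 → 1132 → 566 → 283 → 850 → 425 → 1276 → 638 → 319 → 958 → 479 → 1438 → 719 → 2158 → 1079 → 3238 → 1619 → 4858 → 2429 → 7288 → 3644 → 1822 → 911 → 2734 → 1367 → 4102 → 2051 → 6154 → 3077 → 9232 → 4616 → 2308 → 1154 → 577 → 1732 → 866 → 433 → 1300 → 650 → 325 → 976 → 488 → 244 → 122 → 61 → 184 → 92 → 46 → 23 → 70 → 35 → 106 → 53 → 160 → 80 → 40 → 20 → 10 → 5 → 16 → 8 → 4 → 2 → 1
Total steps = 134

134 steps


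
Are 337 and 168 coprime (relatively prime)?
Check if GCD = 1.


Euclidean algorithm:
337 = 2 * 168 + 1
168 = 168 * 1 + 0
GCD(337, 168) = 1

Yes, coprime (GCD = 1)


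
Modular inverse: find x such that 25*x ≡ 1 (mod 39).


Use the extended Euclidean algorithm on (39, 25); each row r = 39*s + 25*t:
r=39, s=1, t=0
r=25, s=0, t=1
q=1: r=14, s=1, t=-1   [39*(1) + 25*(-1) = 14]
q=1: r=11, s=-1, t=2   [39*(-1) + 25*(2) = 11]
q=1: r=3, s=2, t=-3   [39*(2) + 25*(-3) = 3]
q=3: r=2, s=-7, t=11   [39*(-7) + 25*(11) = 2]
q=1: r=1, s=9, t=-14   [39*(9) + 25*(-14) = 1]
q=2: r=0, s=-25, t=39   [39*(-25) + 25*(39) = 0]
GCD = 1 with t = -14, so 25*(-14) ≡ 1 (mod 39)
Inverse = -14 mod 39 = 25
Check: 25 * 25 = 625 ≡ 1 (mod 39)

25^(-1) ≡ 25 (mod 39)


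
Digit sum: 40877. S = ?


4 + 0 + 8 + 7 + 7 = 26


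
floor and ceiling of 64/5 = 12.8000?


64/5 = 12.8000
floor = 12
ceil = 13

floor = 12, ceil = 13


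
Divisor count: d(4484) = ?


4484 = 2^2 × 19^1 × 59^1
d(4484) = (2+1) × (1+1) × (1+1) = 12

12 divisors


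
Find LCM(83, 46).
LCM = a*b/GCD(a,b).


GCD(83, 46) = 1
LCM = 83*46/1 = 3818/1 = 3818

LCM = 3818


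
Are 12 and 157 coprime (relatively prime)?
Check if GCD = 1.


Euclidean algorithm:
157 = 13 * 12 + 1
12 = 12 * 1 + 0
GCD(12, 157) = 1

Yes, coprime (GCD = 1)


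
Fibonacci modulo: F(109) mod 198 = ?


F(k) mod 198 for k=1..109:
1, 1, 2, 3, 5, 8, 13, 21, 34, 55, 89, 144, 35, 179, 16, 195, 13, 10, 23, 33, 56, 89, 145, 36, 181, 19, 2, 21, 23, 44, 67, 111, 178, 91, 71, 162, 35, 197, 34, 33, 67, 100, 167, 69, 38, 107, 145, 54, 1, 55, 56, 111, 167, 80, 49, 129, 178, 109, 89, 0, 89, 89, 178, 69, 49, 118, 167, 87, 56, 143, 1, 144, 145, 91, 38, 129, 167, 98, 67, 165, 34, 1, 35, 36, 71, 107, 178, 87, 67, 154, 23, 177, 2, 179, 181, 162, 145, 109, 56, 165, 23, 188, 13, 3, 16, 19, 35, 54, 89
F(109) mod 198 = 89


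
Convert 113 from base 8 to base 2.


113 (base 8) = 75 (decimal)
75 (decimal) = 1001011 (base 2)


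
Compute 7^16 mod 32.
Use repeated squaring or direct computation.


7^1 mod 32 = 7
7^2 mod 32 = 17
7^3 mod 32 = 23
7^4 mod 32 = 1
7^5 mod 32 = 7
7^6 mod 32 = 17
7^7 mod 32 = 23
7^8 mod 32 = 1
7^9 mod 32 = 7
7^10 mod 32 = 17
7^11 mod 32 = 23
7^12 mod 32 = 1
7^13 mod 32 = 7
7^14 mod 32 = 17
7^15 mod 32 = 23
7^16 mod 32 = 1


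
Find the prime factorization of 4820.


4820 / 2 = 2410
2410 / 2 = 1205
1205 / 5 = 241
241 / 241 = 1
4820 = 2^2 × 5 × 241


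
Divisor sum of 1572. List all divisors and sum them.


Divisors of 1572: 1, 2, 3, 4, 6, 12, 131, 262, 393, 524, 786, 1572
Sum = 1 + 2 + 3 + 4 + 6 + 12 + 131 + 262 + 393 + 524 + 786 + 1572 = 3696

σ(1572) = 3696


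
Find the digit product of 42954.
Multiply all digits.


4 × 2 × 9 × 5 × 4 = 1440


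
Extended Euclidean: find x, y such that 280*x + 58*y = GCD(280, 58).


Tabular extended Euclidean (each row: r = 280*s + 58*t):
r=280, s=1, t=0
r=58, s=0, t=1
q=4: r=48, s=1, t=-4   [280*(1) + 58*(-4) = 48]
q=1: r=10, s=-1, t=5   [280*(-1) + 58*(5) = 10]
q=4: r=8, s=5, t=-24   [280*(5) + 58*(-24) = 8]
q=1: r=2, s=-6, t=29   [280*(-6) + 58*(29) = 2]
q=4: r=0, s=29, t=-140   [280*(29) + 58*(-140) = 0]
GCD = 2; from the row with r=2: x=-6, y=29
Check: 280*(-6) + 58*(29) = -1680 + 1682 = 2

GCD = 2, x = -6, y = 29


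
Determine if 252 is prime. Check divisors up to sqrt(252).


252 / 2 = 126 (exact division)
252 is NOT prime.

No, 252 is not prime


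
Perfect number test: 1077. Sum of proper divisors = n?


Proper divisors of 1077: 1, 3, 359
Sum = 1 + 3 + 359 = 363

No, 1077 is not perfect (363 ≠ 1077)


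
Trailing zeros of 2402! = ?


floor(2402/5) = 480
floor(2402/25) = 96
floor(2402/125) = 19
floor(2402/625) = 3
Total = 598

598 trailing zeros


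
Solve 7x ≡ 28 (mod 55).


GCD(7, 55) = 1, unique solution
a^(-1) mod 55 = 8
x = 8 * 28 mod 55 = 4

x ≡ 4 (mod 55)


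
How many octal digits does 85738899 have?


85738899 in base 8 = 507042623
Number of digits = 9

9 digits (base 8)


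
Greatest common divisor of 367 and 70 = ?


367 = 5 * 70 + 17
70 = 4 * 17 + 2
17 = 8 * 2 + 1
2 = 2 * 1 + 0
GCD = 1


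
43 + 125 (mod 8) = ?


43 + 125 = 168
168 mod 8 = 0


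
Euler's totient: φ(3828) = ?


3828 = 2^2 × 3 × 11 × 29
Prime factors: 2, 3, 11, 29
φ(3828) = 3828 × (1-1/2) × (1-1/3) × (1-1/11) × (1-1/29)
= 3828 × 1/2 × 2/3 × 10/11 × 28/29 = 1120

φ(3828) = 1120


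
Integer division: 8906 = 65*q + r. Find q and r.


8906 = 65 * 137 + 1
Check: 8905 + 1 = 8906

q = 137, r = 1


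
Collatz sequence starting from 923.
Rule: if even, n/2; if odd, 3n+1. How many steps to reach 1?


923 → 2770 → 1385 → 4156 → 2078 → 1039 → 3118 → 1559 → 4678 → 2339 → 7018 → 3509 → 10528 → 5264 → 2632 → 1316 → 658 → 329 → 988 → 494 → 247 → 742 → 371 → 1114 → 557 → 1672 → 836 → 418 → 209 → 628 → 314 → 157 → 472 → 236 → 118 → 59 → 178 → 89 → 268 → 134 → 67 → 202 → 101 → 304 → 152 → 76 → 38 → 19 → 58 → 29 → 88 → 44 → 22 → 11 → 34 → 17 → 52 → 26 → 13 → 40 → 20 → 10 → 5 → 16 → 8 → 4 → 2 → 1
Total steps = 67

67 steps


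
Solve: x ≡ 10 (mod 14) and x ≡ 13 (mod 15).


M = 14*15 = 210
M1 = M/14 = 15, M2 = M/15 = 14
M1^(-1) mod 14 = 1, M2^(-1) mod 15 = 14
x = 10*15*1 + 13*14*14 = 2698
2698 mod 210 = 178
Check: 178 mod 14 = 10 ✓, 178 mod 15 = 13 ✓

x ≡ 178 (mod 210)


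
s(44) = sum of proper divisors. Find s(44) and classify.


Proper divisors: 1, 2, 4, 11, 22
Sum = 1 + 2 + 4 + 11 + 22 = 40
40 < 44 → deficient

s(44) = 40 (deficient)


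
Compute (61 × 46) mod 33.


61 × 46 = 2806
2806 mod 33 = 1


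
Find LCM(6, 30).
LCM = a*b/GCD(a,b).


GCD(6, 30) = 6
LCM = 6*30/6 = 180/6 = 30

LCM = 30


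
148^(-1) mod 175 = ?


Use the extended Euclidean algorithm on (175, 148); each row r = 175*s + 148*t:
r=175, s=1, t=0
r=148, s=0, t=1
q=1: r=27, s=1, t=-1   [175*(1) + 148*(-1) = 27]
q=5: r=13, s=-5, t=6   [175*(-5) + 148*(6) = 13]
q=2: r=1, s=11, t=-13   [175*(11) + 148*(-13) = 1]
q=13: r=0, s=-148, t=175   [175*(-148) + 148*(175) = 0]
GCD = 1 with t = -13, so 148*(-13) ≡ 1 (mod 175)
Inverse = -13 mod 175 = 162
Check: 148 * 162 = 23976 ≡ 1 (mod 175)

148^(-1) ≡ 162 (mod 175)


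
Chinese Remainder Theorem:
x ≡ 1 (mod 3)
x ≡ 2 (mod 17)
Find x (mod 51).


M = 3*17 = 51
M1 = M/3 = 17, M2 = M/17 = 3
M1^(-1) mod 3 = 2, M2^(-1) mod 17 = 6
x = 1*17*2 + 2*3*6 = 70
70 mod 51 = 19
Check: 19 mod 3 = 1 ✓, 19 mod 17 = 2 ✓

x ≡ 19 (mod 51)


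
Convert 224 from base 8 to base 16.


224 (base 8) = 148 (decimal)
148 (decimal) = 94 (base 16)


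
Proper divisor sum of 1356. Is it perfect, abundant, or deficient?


Proper divisors: 1, 2, 3, 4, 6, 12, 113, 226, 339, 452, 678
Sum = 1 + 2 + 3 + 4 + 6 + 12 + 113 + 226 + 339 + 452 + 678 = 1836
1836 > 1356 → abundant

s(1356) = 1836 (abundant)


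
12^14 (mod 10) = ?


12^1 mod 10 = 2
12^2 mod 10 = 4
12^3 mod 10 = 8
12^4 mod 10 = 6
12^5 mod 10 = 2
12^6 mod 10 = 4
12^7 mod 10 = 8
12^8 mod 10 = 6
12^9 mod 10 = 2
12^10 mod 10 = 4
12^11 mod 10 = 8
12^12 mod 10 = 6
12^13 mod 10 = 2
12^14 mod 10 = 4


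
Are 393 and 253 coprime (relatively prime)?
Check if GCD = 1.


Euclidean algorithm:
393 = 1 * 253 + 140
253 = 1 * 140 + 113
140 = 1 * 113 + 27
113 = 4 * 27 + 5
27 = 5 * 5 + 2
5 = 2 * 2 + 1
2 = 2 * 1 + 0
GCD(393, 253) = 1

Yes, coprime (GCD = 1)


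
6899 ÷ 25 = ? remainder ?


6899 = 25 * 275 + 24
Check: 6875 + 24 = 6899

q = 275, r = 24


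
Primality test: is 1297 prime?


Check divisors up to sqrt(1297) = 36.0139
No divisors found.
1297 is prime.

Yes, 1297 is prime


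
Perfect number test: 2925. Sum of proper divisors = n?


Proper divisors of 2925: 1, 3, 5, 9, 13, 15, 25, 39, 45, 65, 75, 117, 195, 225, 325, 585, 975
Sum = 1 + 3 + 5 + 9 + 13 + 15 + 25 + 39 + 45 + 65 + 75 + 117 + 195 + 225 + 325 + 585 + 975 = 2717

No, 2925 is not perfect (2717 ≠ 2925)


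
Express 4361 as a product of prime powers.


4361 / 7 = 623
623 / 7 = 89
89 / 89 = 1
4361 = 7^2 × 89


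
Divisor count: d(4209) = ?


4209 = 3^1 × 23^1 × 61^1
d(4209) = (1+1) × (1+1) × (1+1) = 8

8 divisors


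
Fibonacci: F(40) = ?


Sequence: 1, 1, 2, 3, 5, 8, 13, 21, 34, 55, 89, 144, 233, 377, 610, 987, 1597, 2584, 4181, 6765, 10946, 17711, 28657, 46368, 75025, 121393, 196418, 317811, 514229, 832040, 1346269, 2178309, 3524578, 5702887, 9227465, 14930352, 24157817, 39088169, 63245986, 102334155
F(40) = 102334155


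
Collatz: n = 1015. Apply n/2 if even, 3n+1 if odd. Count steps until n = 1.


1015 → 3046 → 1523 → 4570 → 2285 → 6856 → 3428 → 1714 → 857 → 2572 → 1286 → 643 → 1930 → 965 → 2896 → 1448 → 724 → 362 → 181 → 544 → 272 → 136 → 68 → 34 → 17 → 52 → 26 → 13 → 40 → 20 → 10 → 5 → 16 → 8 → 4 → 2 → 1
Total steps = 36

36 steps


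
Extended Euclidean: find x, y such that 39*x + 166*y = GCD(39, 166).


Tabular extended Euclidean (each row: r = 39*s + 166*t):
r=39, s=1, t=0
r=166, s=0, t=1
q=0: r=39, s=1, t=0   [39*(1) + 166*(0) = 39]
q=4: r=10, s=-4, t=1   [39*(-4) + 166*(1) = 10]
q=3: r=9, s=13, t=-3   [39*(13) + 166*(-3) = 9]
q=1: r=1, s=-17, t=4   [39*(-17) + 166*(4) = 1]
q=9: r=0, s=166, t=-39   [39*(166) + 166*(-39) = 0]
GCD = 1; from the row with r=1: x=-17, y=4
Check: 39*(-17) + 166*(4) = -663 + 664 = 1

GCD = 1, x = -17, y = 4


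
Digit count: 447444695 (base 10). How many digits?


447444695 has 9 digits in base 10
floor(log10(447444695)) + 1 = floor(8.6507) + 1 = 9

9 digits (base 10)


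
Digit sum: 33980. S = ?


3 + 3 + 9 + 8 + 0 = 23


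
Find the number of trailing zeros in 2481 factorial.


floor(2481/5) = 496
floor(2481/25) = 99
floor(2481/125) = 19
floor(2481/625) = 3
Total = 617

617 trailing zeros


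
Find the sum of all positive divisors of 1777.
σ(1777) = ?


Divisors of 1777: 1, 1777
Sum = 1 + 1777 = 1778

σ(1777) = 1778


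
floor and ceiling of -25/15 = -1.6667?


-25/15 = -1.6667
floor = -2
ceil = -1

floor = -2, ceil = -1


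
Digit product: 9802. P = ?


9 × 8 × 0 × 2 = 0


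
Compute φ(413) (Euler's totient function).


413 = 7 × 59
Prime factors: 7, 59
φ(413) = 413 × (1-1/7) × (1-1/59)
= 413 × 6/7 × 58/59 = 348

φ(413) = 348


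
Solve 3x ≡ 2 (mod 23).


GCD(3, 23) = 1, unique solution
a^(-1) mod 23 = 8
x = 8 * 2 mod 23 = 16

x ≡ 16 (mod 23)


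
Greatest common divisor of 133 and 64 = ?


133 = 2 * 64 + 5
64 = 12 * 5 + 4
5 = 1 * 4 + 1
4 = 4 * 1 + 0
GCD = 1


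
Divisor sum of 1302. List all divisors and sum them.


Divisors of 1302: 1, 2, 3, 6, 7, 14, 21, 31, 42, 62, 93, 186, 217, 434, 651, 1302
Sum = 1 + 2 + 3 + 6 + 7 + 14 + 21 + 31 + 42 + 62 + 93 + 186 + 217 + 434 + 651 + 1302 = 3072

σ(1302) = 3072


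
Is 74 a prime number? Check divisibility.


74 / 2 = 37 (exact division)
74 is NOT prime.

No, 74 is not prime


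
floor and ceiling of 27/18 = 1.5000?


27/18 = 1.5000
floor = 1
ceil = 2

floor = 1, ceil = 2


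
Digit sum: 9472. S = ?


9 + 4 + 7 + 2 = 22


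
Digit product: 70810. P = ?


7 × 0 × 8 × 1 × 0 = 0


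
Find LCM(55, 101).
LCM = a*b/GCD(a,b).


GCD(55, 101) = 1
LCM = 55*101/1 = 5555/1 = 5555

LCM = 5555


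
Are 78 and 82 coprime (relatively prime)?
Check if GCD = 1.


Euclidean algorithm:
82 = 1 * 78 + 4
78 = 19 * 4 + 2
4 = 2 * 2 + 0
GCD(78, 82) = 2

No, not coprime (GCD = 2)


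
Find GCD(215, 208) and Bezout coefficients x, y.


Tabular extended Euclidean (each row: r = 215*s + 208*t):
r=215, s=1, t=0
r=208, s=0, t=1
q=1: r=7, s=1, t=-1   [215*(1) + 208*(-1) = 7]
q=29: r=5, s=-29, t=30   [215*(-29) + 208*(30) = 5]
q=1: r=2, s=30, t=-31   [215*(30) + 208*(-31) = 2]
q=2: r=1, s=-89, t=92   [215*(-89) + 208*(92) = 1]
q=2: r=0, s=208, t=-215   [215*(208) + 208*(-215) = 0]
GCD = 1; from the row with r=1: x=-89, y=92
Check: 215*(-89) + 208*(92) = -19135 + 19136 = 1

GCD = 1, x = -89, y = 92


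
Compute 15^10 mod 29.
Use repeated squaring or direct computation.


15^1 mod 29 = 15
15^2 mod 29 = 22
15^3 mod 29 = 11
15^4 mod 29 = 20
15^5 mod 29 = 10
15^6 mod 29 = 5
15^7 mod 29 = 17
15^8 mod 29 = 23
15^9 mod 29 = 26
15^10 mod 29 = 13


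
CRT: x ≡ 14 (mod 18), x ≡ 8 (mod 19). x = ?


M = 18*19 = 342
M1 = M/18 = 19, M2 = M/19 = 18
M1^(-1) mod 18 = 1, M2^(-1) mod 19 = 18
x = 14*19*1 + 8*18*18 = 2858
2858 mod 342 = 122
Check: 122 mod 18 = 14 ✓, 122 mod 19 = 8 ✓

x ≡ 122 (mod 342)


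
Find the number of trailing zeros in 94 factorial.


floor(94/5) = 18
floor(94/25) = 3
Total = 21

21 trailing zeros


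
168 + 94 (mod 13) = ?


168 + 94 = 262
262 mod 13 = 2


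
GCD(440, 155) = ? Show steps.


440 = 2 * 155 + 130
155 = 1 * 130 + 25
130 = 5 * 25 + 5
25 = 5 * 5 + 0
GCD = 5


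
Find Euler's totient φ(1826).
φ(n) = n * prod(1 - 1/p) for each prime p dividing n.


1826 = 2 × 11 × 83
Prime factors: 2, 11, 83
φ(1826) = 1826 × (1-1/2) × (1-1/11) × (1-1/83)
= 1826 × 1/2 × 10/11 × 82/83 = 820

φ(1826) = 820


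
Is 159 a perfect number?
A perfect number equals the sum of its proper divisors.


Proper divisors of 159: 1, 3, 53
Sum = 1 + 3 + 53 = 57

No, 159 is not perfect (57 ≠ 159)


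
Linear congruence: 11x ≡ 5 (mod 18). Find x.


GCD(11, 18) = 1, unique solution
a^(-1) mod 18 = 5
x = 5 * 5 mod 18 = 7

x ≡ 7 (mod 18)


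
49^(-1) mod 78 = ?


Use the extended Euclidean algorithm on (78, 49); each row r = 78*s + 49*t:
r=78, s=1, t=0
r=49, s=0, t=1
q=1: r=29, s=1, t=-1   [78*(1) + 49*(-1) = 29]
q=1: r=20, s=-1, t=2   [78*(-1) + 49*(2) = 20]
q=1: r=9, s=2, t=-3   [78*(2) + 49*(-3) = 9]
q=2: r=2, s=-5, t=8   [78*(-5) + 49*(8) = 2]
q=4: r=1, s=22, t=-35   [78*(22) + 49*(-35) = 1]
q=2: r=0, s=-49, t=78   [78*(-49) + 49*(78) = 0]
GCD = 1 with t = -35, so 49*(-35) ≡ 1 (mod 78)
Inverse = -35 mod 78 = 43
Check: 49 * 43 = 2107 ≡ 1 (mod 78)

49^(-1) ≡ 43 (mod 78)


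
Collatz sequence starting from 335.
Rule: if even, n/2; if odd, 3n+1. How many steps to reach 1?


335 → 1006 → 503 → 1510 → 755 → 2266 → 1133 → 3400 → 1700 → 850 → 425 → 1276 → 638 → 319 → 958 → 479 → 1438 → 719 → 2158 → 1079 → 3238 → 1619 → 4858 → 2429 → 7288 → 3644 → 1822 → 911 → 2734 → 1367 → 4102 → 2051 → 6154 → 3077 → 9232 → 4616 → 2308 → 1154 → 577 → 1732 → 866 → 433 → 1300 → 650 → 325 → 976 → 488 → 244 → 122 → 61 → 184 → 92 → 46 → 23 → 70 → 35 → 106 → 53 → 160 → 80 → 40 → 20 → 10 → 5 → 16 → 8 → 4 → 2 → 1
Total steps = 68

68 steps
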